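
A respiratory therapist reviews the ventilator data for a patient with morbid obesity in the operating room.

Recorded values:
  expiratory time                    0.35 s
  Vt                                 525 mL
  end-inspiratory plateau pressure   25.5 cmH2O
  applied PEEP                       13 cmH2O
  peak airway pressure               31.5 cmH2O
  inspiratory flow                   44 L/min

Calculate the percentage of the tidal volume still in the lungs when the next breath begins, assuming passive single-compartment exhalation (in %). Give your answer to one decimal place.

Flow: 44 L/min ÷ 60 = 0.7333 L/s.
R = (PIP − Pplat)/V̇ = (31.5 − 25.5) / 0.7333 = 6.0/0.7333 = 8.182 cmH2O·s/L.
C = Vt/(Pplat − PEEP) = 525.0 / (25.5 − 13) = 525.0/12.5 = 42.0 mL/cmH2O.
τ = R × C = 8.182 × 0.042 L/cmH2O = 0.3436 s.
Fraction remaining at end-expiration = e^(−Te/τ) = e^(−0.35/0.3436) = 0.3611 → 36.11%.

36.1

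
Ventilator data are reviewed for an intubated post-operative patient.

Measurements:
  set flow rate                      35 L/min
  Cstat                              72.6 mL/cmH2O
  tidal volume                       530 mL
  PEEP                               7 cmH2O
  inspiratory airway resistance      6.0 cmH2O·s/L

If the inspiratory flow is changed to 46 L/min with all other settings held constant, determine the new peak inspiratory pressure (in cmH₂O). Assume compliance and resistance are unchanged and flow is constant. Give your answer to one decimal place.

Flow: 35 L/min ÷ 60 = 0.5833 L/s.
New flow: 46 L/min ÷ 60 = 0.7667 L/s.
PIP = Vt/C + R·V̇ + PEEP (constant-flow equation of motion).
Only the resistive term changes: ΔPIP = R × ΔV̇ = 6.0 × (0.7667 − 0.5833) = 6.0 × 0.1834 = 1.1 cmH2O.
Original PIP = 530/72.6 + 6.0×0.5833 + 7 = 17.8 cmH2O; new PIP = 17.8 + (1.1) = 18.9 cmH2O.

18.9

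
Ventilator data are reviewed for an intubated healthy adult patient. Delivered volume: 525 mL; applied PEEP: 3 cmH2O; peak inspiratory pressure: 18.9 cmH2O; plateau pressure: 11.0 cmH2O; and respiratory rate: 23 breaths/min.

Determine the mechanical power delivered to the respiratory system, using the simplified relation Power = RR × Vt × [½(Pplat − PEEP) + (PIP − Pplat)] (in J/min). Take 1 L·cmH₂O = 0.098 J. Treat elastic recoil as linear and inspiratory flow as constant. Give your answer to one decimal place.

Per-breath work = Vt × [½(Pplat−PEEP) + (PIP−Pplat)] = 0.525 × [0.5×8.0 + 7.9] = 0.525 × 11.9 = 6.248 L·cmH2O.
Power = 23 × 6.248 = 143.7 L·cmH2O/min.
× 0.098 J/(L·cmH2O) → 14.083 J/min.

14.1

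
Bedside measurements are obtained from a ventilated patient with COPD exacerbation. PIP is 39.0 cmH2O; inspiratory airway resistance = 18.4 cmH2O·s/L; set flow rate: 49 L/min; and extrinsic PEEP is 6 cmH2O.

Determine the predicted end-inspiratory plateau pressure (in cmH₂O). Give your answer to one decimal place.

Flow: 49 L/min ÷ 60 = 0.8167 L/s.
Pplat = PIP − Raw × flow = 39.0 − 18.4 × 0.8167 = 39.0 − 15.027 = 23.973 cmH2O.

24.0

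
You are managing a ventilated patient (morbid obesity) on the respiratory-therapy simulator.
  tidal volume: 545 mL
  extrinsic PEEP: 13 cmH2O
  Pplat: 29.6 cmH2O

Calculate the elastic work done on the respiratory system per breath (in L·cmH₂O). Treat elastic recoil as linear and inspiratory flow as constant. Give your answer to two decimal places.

Elastic work ≈ ½ × (Pplat − PEEP) × Vt = 0.5 × (29.6 − 13) × 0.545 L = 0.5 × 16.6 × 0.545 = 4.524 L·cmH2O.

4.52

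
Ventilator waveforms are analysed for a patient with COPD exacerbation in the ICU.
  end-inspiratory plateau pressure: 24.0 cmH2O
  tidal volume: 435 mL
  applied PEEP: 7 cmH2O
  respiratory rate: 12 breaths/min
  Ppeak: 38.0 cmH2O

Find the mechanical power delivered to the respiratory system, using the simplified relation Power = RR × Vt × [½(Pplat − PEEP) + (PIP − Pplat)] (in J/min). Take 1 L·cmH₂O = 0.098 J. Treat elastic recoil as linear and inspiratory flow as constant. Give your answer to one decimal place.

11.5

Per-breath work = Vt × [½(Pplat−PEEP) + (PIP−Pplat)] = 0.435 × [0.5×17.0 + 14.0] = 0.435 × 22.5 = 9.788 L·cmH2O.
Power = 12 × 9.788 = 117.46 L·cmH2O/min.
× 0.098 J/(L·cmH2O) → 11.511 J/min.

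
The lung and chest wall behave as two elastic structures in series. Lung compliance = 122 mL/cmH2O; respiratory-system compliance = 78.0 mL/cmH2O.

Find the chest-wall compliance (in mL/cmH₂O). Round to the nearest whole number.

1/Ccw = 1/Crs − 1/CL.
1/Ccw = 1/78.0 − 1/122 = 0.004624.
Ccw = 216.26 mL/cmH2O.

216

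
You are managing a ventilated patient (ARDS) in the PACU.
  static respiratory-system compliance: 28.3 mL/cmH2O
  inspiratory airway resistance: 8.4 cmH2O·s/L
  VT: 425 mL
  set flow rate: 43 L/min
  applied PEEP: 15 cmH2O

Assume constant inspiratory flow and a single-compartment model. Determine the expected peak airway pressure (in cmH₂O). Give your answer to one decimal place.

36.0

Flow: 43 L/min ÷ 60 = 0.7167 L/s.
Equation of motion (constant flow): PIP = Vt/C + R·V̇ + PEEP.
PIP = 425/28.3 + 8.4×0.7167 + 15 = 15.018 + 6.02 + 15 = 36.038 cmH2O.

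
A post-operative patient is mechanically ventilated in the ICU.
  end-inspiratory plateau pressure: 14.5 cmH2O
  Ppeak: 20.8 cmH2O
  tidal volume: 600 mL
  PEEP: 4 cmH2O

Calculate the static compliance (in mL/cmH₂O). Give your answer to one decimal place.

Cstat = Vt / (Pplat − PEEP) = 600 / (14.5 − 4) = 600 / 10.5 = 57.143 mL/cmH2O.

57.1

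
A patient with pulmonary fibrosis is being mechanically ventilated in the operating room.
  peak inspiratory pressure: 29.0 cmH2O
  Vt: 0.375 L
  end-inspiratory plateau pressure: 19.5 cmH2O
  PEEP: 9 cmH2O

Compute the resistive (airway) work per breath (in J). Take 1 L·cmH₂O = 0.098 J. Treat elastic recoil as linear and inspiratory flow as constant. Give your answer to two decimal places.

With constant inspiratory flow the resistive pressure is constant at PIP − Pplat = 29.0 − 19.5 = 9.5 cmH2O, so resistive work = 9.5 × 0.375 = 3.563 L·cmH2O.
× 0.098 J/(L·cmH2O) → 0.3492 J.

0.35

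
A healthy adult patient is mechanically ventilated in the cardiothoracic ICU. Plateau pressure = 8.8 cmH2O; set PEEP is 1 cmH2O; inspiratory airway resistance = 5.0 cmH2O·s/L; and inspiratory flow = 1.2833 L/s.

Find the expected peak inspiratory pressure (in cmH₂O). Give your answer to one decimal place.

PIP = Pplat + Raw × flow = 8.8 + 5.0 × 1.2833 = 8.8 + 6.417 = 15.217 cmH2O.

15.2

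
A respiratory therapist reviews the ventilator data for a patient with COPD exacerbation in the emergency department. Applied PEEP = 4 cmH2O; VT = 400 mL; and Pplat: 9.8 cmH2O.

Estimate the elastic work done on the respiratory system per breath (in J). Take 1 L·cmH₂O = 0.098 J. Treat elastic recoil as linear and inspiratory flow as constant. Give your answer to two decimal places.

Elastic work ≈ ½ × (Pplat − PEEP) × Vt = 0.5 × (9.8 − 4) × 0.400 L = 0.5 × 5.8 × 0.400 = 1.16 L·cmH2O.
× 0.098 J/(L·cmH2O) → 0.1137 J.

0.11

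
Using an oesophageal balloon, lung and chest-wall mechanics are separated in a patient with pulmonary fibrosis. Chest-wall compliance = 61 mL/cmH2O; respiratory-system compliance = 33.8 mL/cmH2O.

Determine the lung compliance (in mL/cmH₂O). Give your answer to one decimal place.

1/CL = 1/Crs − 1/Ccw.
1/CL = 1/33.8 − 1/61 = 0.01319.
CL = 75.815 mL/cmH2O.

75.8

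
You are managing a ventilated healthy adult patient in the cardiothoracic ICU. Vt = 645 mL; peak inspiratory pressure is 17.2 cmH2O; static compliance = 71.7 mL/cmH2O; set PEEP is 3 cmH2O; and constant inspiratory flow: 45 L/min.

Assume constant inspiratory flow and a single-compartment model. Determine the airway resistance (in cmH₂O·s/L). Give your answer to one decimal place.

6.9

Flow: 45 L/min ÷ 60 = 0.75 L/s.
Equation of motion (constant flow): PIP = Vt/C + R·V̇ + PEEP.
R·V̇ = PIP − Vt/C − PEEP = 17.2 − 645/71.7 − 3 = 17.2 − 8.996 − 3 = 5.204 cmH2O.
R = 5.204 / 0.75 = 6.939 cmH2O·s/L.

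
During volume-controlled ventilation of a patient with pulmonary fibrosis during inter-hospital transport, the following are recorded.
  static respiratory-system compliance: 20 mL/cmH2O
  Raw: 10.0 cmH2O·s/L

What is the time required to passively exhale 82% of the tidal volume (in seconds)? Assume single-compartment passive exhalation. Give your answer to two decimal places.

0.34

τ = R × C = 10.0 × 20 mL/cmH2O = 10.0 × 0.020 L/cmH2O = 0.2 s.
Exhaled fraction f = 1 − e^(−t/τ) → t = −τ·ln(1 − f) = −0.2·ln(0.18) = 0.343 s.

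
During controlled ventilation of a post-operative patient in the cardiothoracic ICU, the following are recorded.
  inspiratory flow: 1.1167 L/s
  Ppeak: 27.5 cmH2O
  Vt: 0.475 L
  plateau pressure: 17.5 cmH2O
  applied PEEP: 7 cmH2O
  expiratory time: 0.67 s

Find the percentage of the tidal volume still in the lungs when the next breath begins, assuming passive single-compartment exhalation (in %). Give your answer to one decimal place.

R = (PIP − Pplat)/V̇ = (27.5 − 17.5) / 1.1167 = 10.0/1.1167 = 8.955 cmH2O·s/L.
C = Vt/(Pplat − PEEP) = 475.0 / (17.5 − 7) = 475.0/10.5 = 45.238 mL/cmH2O.
τ = R × C = 8.955 × 0.04524 L/cmH2O = 0.4051 s.
Fraction remaining at end-expiration = e^(−Te/τ) = e^(−0.67/0.4051) = 0.1913 → 19.13%.

19.1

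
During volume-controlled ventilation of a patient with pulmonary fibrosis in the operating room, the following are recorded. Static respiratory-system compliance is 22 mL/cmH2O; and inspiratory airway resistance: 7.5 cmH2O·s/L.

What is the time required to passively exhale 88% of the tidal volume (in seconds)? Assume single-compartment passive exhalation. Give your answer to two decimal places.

τ = R × C = 7.5 × 22 mL/cmH2O = 7.5 × 0.022 L/cmH2O = 0.165 s.
Exhaled fraction f = 1 − e^(−t/τ) → t = −τ·ln(1 − f) = −0.165·ln(0.12) = 0.3498 s.

0.35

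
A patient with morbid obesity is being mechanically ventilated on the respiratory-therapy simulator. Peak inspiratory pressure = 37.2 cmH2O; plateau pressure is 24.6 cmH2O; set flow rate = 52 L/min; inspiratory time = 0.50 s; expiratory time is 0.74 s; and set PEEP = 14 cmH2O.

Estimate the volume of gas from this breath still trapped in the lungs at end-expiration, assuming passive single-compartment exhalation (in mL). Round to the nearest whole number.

Flow: 52 L/min ÷ 60 = 0.8667 L/s.
Vt = flow × Ti = 0.8667 L/s × 0.50 s × 1000 mL/L = 433.35 mL.
R = (PIP − Pplat)/V̇ = (37.2 − 24.6) / 0.8667 = 12.6/0.8667 = 14.538 cmH2O·s/L.
C = Vt/(Pplat − PEEP) = 433.35 / (24.6 − 14) = 433.35/10.6 = 40.882 mL/cmH2O.
τ = R × C = 14.538 × 0.04088 L/cmH2O = 0.5943 s.
Fraction remaining = e^(−Te/τ) = e^(−0.74/0.5943) = 0.2879.
Trapped volume = 433.35 × 0.2879 = 124.76 mL.

125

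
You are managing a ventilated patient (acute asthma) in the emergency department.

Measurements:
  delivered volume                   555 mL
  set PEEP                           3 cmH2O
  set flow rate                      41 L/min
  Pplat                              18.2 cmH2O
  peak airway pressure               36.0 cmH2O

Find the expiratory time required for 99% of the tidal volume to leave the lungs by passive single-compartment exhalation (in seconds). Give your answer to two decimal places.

Flow: 41 L/min ÷ 60 = 0.6833 L/s.
R = (PIP − Pplat)/V̇ = (36.0 − 18.2) / 0.6833 = 17.8/0.6833 = 26.05 cmH2O·s/L.
C = Vt/(Pplat − PEEP) = 555.0 / (18.2 − 3) = 555.0/15.2 = 36.513 mL/cmH2O.
τ = R × C = 26.05 × 0.03651 L/cmH2O = 0.9511 s.
t = −τ·ln(1 − 0.99) = −0.9511·ln(0.01) = 4.38 s.

4.38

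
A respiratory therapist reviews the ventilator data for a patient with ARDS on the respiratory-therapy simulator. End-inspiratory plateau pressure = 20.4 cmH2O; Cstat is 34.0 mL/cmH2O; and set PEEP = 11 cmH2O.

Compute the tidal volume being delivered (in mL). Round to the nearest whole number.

320

Vt = Cstat × (Pplat − PEEP) = 34.0 × (20.4 − 11) = 34.0 × 9.4 = 319.6 mL.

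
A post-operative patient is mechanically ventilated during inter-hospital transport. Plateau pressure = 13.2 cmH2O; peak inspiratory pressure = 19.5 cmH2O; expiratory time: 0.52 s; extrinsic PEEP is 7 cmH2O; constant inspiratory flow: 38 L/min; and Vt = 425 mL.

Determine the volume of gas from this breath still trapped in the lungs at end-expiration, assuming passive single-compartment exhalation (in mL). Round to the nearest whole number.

198

Flow: 38 L/min ÷ 60 = 0.6333 L/s.
R = (PIP − Pplat)/V̇ = (19.5 − 13.2) / 0.6333 = 6.3/0.6333 = 9.948 cmH2O·s/L.
C = Vt/(Pplat − PEEP) = 425.0 / (13.2 − 7) = 425.0/6.2 = 68.548 mL/cmH2O.
τ = R × C = 9.948 × 0.06855 L/cmH2O = 0.6819 s.
Fraction remaining = e^(−Te/τ) = e^(−0.52/0.6819) = 0.4665.
Trapped volume = 425.0 × 0.4665 = 198.26 mL.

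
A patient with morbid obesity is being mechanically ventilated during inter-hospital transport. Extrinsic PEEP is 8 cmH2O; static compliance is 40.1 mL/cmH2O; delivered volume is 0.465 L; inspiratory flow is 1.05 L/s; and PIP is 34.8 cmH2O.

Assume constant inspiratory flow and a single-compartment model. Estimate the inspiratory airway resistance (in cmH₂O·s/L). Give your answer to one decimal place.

14.5

Equation of motion (constant flow): PIP = Vt/C + R·V̇ + PEEP.
R·V̇ = PIP − Vt/C − PEEP = 34.8 − 465/40.1 − 8 = 34.8 − 11.596 − 8 = 15.204 cmH2O.
R = 15.204 / 1.05 = 14.48 cmH2O·s/L.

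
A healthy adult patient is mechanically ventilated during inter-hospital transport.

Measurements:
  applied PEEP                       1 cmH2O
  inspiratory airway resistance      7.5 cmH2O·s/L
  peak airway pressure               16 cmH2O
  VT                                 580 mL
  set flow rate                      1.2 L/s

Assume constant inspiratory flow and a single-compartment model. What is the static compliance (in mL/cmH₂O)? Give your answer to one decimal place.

96.7

Equation of motion (constant flow): PIP = Vt/C + R·V̇ + PEEP.
Vt/C = PIP − R·V̇ − PEEP = 16 − 7.5×1.2 − 1 = 16 − 9.0 − 1 = 6.0 cmH2O.
C = Vt / 6.0 = 580 / 6.0 = 96.667 mL/cmH2O.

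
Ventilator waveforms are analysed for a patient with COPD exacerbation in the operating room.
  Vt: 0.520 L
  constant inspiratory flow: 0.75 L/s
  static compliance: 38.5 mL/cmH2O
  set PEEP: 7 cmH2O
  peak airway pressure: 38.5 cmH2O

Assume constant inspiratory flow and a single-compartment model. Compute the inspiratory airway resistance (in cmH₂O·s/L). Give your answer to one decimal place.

24.0

Equation of motion (constant flow): PIP = Vt/C + R·V̇ + PEEP.
R·V̇ = PIP − Vt/C − PEEP = 38.5 − 520/38.5 − 7 = 38.5 − 13.506 − 7 = 17.994 cmH2O.
R = 17.994 / 0.75 = 23.992 cmH2O·s/L.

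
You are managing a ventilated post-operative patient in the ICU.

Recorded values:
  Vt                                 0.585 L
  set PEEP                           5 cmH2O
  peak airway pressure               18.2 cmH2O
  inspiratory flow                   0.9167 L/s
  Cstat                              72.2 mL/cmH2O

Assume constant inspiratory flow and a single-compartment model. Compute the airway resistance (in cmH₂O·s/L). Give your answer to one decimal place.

Equation of motion (constant flow): PIP = Vt/C + R·V̇ + PEEP.
R·V̇ = PIP − Vt/C − PEEP = 18.2 − 585/72.2 − 5 = 18.2 − 8.102 − 5 = 5.098 cmH2O.
R = 5.098 / 0.9167 = 5.561 cmH2O·s/L.

5.6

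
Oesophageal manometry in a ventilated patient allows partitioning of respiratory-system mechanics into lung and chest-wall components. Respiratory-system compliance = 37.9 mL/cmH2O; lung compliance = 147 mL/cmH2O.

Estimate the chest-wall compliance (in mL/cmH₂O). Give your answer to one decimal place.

1/Ccw = 1/Crs − 1/CL.
1/Ccw = 1/37.9 − 1/147 = 0.01958.
Ccw = 51.073 mL/cmH2O.

51.1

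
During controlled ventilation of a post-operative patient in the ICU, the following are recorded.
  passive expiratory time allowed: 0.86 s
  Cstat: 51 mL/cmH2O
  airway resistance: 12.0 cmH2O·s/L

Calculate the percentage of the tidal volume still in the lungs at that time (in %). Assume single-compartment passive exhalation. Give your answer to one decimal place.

τ = R × C = 12.0 × 51 mL/cmH2O = 12.0 × 0.051 L/cmH2O = 0.612 s.
Passive exhalation: V(t)/V₀ = e^(−t/τ) = e^(−0.86/0.612) = 0.2453.
Fraction remaining = 0.2453 → 24.53%.

24.5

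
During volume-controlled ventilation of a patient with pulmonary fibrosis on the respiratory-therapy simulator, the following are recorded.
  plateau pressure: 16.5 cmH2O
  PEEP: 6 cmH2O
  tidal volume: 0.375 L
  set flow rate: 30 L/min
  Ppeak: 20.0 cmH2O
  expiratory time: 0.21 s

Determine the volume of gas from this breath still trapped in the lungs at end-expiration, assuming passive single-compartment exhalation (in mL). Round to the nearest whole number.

162

Flow: 30 L/min ÷ 60 = 0.5 L/s.
R = (PIP − Pplat)/V̇ = (20.0 − 16.5) / 0.5 = 3.5/0.5 = 7.0 cmH2O·s/L.
C = Vt/(Pplat − PEEP) = 375.0 / (16.5 − 6) = 375.0/10.5 = 35.714 mL/cmH2O.
τ = R × C = 7.0 × 0.03571 L/cmH2O = 0.25 s.
Fraction remaining = e^(−Te/τ) = e^(−0.21/0.25) = 0.4317.
Trapped volume = 375.0 × 0.4317 = 161.89 mL.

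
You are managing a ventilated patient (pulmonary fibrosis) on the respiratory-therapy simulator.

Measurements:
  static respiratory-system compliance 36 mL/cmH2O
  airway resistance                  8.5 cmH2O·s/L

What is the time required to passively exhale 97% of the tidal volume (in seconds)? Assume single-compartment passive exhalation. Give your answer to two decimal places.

τ = R × C = 8.5 × 36 mL/cmH2O = 8.5 × 0.036 L/cmH2O = 0.306 s.
Exhaled fraction f = 1 − e^(−t/τ) → t = −τ·ln(1 − f) = −0.306·ln(0.03) = 1.073 s.

1.07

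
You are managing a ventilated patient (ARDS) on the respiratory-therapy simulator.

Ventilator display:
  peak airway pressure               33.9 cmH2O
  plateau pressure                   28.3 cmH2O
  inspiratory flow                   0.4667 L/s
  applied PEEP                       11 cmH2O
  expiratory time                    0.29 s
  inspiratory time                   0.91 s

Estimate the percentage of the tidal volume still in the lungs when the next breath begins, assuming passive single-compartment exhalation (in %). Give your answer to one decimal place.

Vt = flow × Ti = 0.4667 L/s × 0.91 s × 1000 mL/L = 424.7 mL.
R = (PIP − Pplat)/V̇ = (33.9 − 28.3) / 0.4667 = 5.6/0.4667 = 11.999 cmH2O·s/L.
C = Vt/(Pplat − PEEP) = 424.7 / (28.3 − 11) = 424.7/17.3 = 24.549 mL/cmH2O.
τ = R × C = 11.999 × 0.02455 L/cmH2O = 0.2946 s.
Fraction remaining at end-expiration = e^(−Te/τ) = e^(−0.29/0.2946) = 0.3737 → 37.37%.

37.4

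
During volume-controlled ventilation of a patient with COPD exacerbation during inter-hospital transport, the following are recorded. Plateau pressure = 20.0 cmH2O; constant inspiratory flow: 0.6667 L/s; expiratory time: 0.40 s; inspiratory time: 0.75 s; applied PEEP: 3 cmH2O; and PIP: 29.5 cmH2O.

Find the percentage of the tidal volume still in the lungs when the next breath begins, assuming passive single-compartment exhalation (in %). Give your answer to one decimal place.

38.5

Vt = flow × Ti = 0.6667 L/s × 0.75 s × 1000 mL/L = 500.03 mL.
R = (PIP − Pplat)/V̇ = (29.5 − 20.0) / 0.6667 = 9.5/0.6667 = 14.249 cmH2O·s/L.
C = Vt/(Pplat − PEEP) = 500.03 / (20.0 − 3) = 500.03/17.0 = 29.414 mL/cmH2O.
τ = R × C = 14.249 × 0.02941 L/cmH2O = 0.4191 s.
Fraction remaining at end-expiration = e^(−Te/τ) = e^(−0.40/0.4191) = 0.385 → 38.5%.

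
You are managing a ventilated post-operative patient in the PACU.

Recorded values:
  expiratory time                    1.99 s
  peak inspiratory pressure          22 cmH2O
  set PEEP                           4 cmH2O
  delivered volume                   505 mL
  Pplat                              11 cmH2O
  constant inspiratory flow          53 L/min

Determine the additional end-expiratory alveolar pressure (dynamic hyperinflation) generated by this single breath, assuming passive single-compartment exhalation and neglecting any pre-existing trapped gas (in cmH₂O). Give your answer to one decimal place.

0.8

Flow: 53 L/min ÷ 60 = 0.8833 L/s.
R = (PIP − Pplat)/V̇ = (22 − 11) / 0.8833 = 11.0/0.8833 = 12.453 cmH2O·s/L.
C = Vt/(Pplat − PEEP) = 505.0 / (11 − 4) = 505.0/7.0 = 72.143 mL/cmH2O.
τ = R × C = 12.453 × 0.07214 L/cmH2O = 0.8984 s.
Fraction remaining = e^(−Te/τ) = e^(−1.99/0.8984) = 0.1091; trapped volume = 505.0 × 0.1091 = 55.096 mL.
Additional alveolar pressure from trapping ≈ V_trapped / C = 55.096 / 72.143 = 0.7637 cmH2O.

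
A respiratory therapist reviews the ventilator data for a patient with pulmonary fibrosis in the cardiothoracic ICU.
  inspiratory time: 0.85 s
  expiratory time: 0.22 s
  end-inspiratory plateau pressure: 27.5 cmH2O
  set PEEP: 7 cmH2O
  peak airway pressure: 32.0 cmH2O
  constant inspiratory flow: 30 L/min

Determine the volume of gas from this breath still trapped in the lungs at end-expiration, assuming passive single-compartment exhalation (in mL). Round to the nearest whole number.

131

Flow: 30 L/min ÷ 60 = 0.5 L/s.
Vt = flow × Ti = 0.5 L/s × 0.85 s × 1000 mL/L = 425.0 mL.
R = (PIP − Pplat)/V̇ = (32.0 − 27.5) / 0.5 = 4.5/0.5 = 9.0 cmH2O·s/L.
C = Vt/(Pplat − PEEP) = 425.0 / (27.5 − 7) = 425.0/20.5 = 20.732 mL/cmH2O.
τ = R × C = 9.0 × 0.02073 L/cmH2O = 0.1866 s.
Fraction remaining = e^(−Te/τ) = e^(−0.22/0.1866) = 0.3076.
Trapped volume = 425.0 × 0.3076 = 130.73 mL.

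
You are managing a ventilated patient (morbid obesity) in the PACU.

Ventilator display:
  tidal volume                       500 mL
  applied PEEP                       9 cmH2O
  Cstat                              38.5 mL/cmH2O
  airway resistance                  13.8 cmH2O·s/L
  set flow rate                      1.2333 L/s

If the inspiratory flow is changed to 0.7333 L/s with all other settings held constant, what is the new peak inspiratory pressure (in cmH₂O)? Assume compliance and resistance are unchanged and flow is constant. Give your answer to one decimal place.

32.1

PIP = Vt/C + R·V̇ + PEEP (constant-flow equation of motion).
Only the resistive term changes: ΔPIP = R × ΔV̇ = 13.8 × (0.7333 − 1.2333) = 13.8 × -0.5 = -6.9 cmH2O.
Original PIP = 500/38.5 + 13.8×1.2333 + 9 = 39.007 cmH2O; new PIP = 39.007 + (-6.9) = 32.107 cmH2O.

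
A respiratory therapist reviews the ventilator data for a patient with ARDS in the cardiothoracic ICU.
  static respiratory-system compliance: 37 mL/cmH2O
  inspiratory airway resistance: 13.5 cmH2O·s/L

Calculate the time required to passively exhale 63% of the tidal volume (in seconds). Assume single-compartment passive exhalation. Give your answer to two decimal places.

0.50

τ = R × C = 13.5 × 37 mL/cmH2O = 13.5 × 0.037 L/cmH2O = 0.4995 s.
Exhaled fraction f = 1 − e^(−t/τ) → t = −τ·ln(1 − f) = −0.4995·ln(0.37) = 0.4966 s.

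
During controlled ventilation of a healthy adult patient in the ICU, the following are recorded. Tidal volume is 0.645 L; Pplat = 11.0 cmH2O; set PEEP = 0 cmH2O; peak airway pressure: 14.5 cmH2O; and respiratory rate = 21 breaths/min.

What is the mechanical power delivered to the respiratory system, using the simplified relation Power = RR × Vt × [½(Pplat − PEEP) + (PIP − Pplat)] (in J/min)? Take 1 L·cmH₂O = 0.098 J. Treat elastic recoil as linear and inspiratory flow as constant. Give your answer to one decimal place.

Per-breath work = Vt × [½(Pplat−PEEP) + (PIP−Pplat)] = 0.645 × [0.5×11.0 + 3.5] = 0.645 × 9.0 = 5.805 L·cmH2O.
Power = 21 × 5.805 = 121.91 L·cmH2O/min.
× 0.098 J/(L·cmH2O) → 11.947 J/min.

11.9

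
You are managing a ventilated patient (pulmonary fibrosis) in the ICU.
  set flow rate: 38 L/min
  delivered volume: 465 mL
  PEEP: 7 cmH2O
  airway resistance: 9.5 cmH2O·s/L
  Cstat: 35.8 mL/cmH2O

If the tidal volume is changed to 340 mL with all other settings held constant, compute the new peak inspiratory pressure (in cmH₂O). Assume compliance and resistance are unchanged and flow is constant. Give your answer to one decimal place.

22.5

Flow: 38 L/min ÷ 60 = 0.6333 L/s.
PIP = Vt/C + R·V̇ + PEEP (constant-flow equation of motion).
Only the elastic term changes: ΔPIP = ΔVt / C = (340 − 465) / 35.8 = -3.492 cmH2O.
Original PIP = 465/35.8 + 9.5×0.6333 + 7 = 26.005 cmH2O; new PIP = 26.005 + (-3.492) = 22.513 cmH2O.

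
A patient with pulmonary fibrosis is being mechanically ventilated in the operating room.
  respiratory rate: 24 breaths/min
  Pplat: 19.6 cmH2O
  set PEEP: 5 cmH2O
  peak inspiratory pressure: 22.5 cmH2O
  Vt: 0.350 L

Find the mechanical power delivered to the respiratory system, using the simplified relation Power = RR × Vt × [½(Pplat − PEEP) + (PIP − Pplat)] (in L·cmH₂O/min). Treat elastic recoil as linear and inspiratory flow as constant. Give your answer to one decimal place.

85.7

Per-breath work = Vt × [½(Pplat−PEEP) + (PIP−Pplat)] = 0.350 × [0.5×14.6 + 2.9] = 0.350 × 10.2 = 3.57 L·cmH2O.
Power = 24 × 3.57 = 85.68 L·cmH2O/min.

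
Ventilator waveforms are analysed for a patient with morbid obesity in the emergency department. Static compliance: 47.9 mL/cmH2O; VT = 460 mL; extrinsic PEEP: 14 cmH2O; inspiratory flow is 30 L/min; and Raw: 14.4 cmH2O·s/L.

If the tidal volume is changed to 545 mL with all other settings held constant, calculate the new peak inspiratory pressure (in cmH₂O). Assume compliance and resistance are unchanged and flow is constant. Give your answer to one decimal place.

32.6

Flow: 30 L/min ÷ 60 = 0.5 L/s.
PIP = Vt/C + R·V̇ + PEEP (constant-flow equation of motion).
Only the elastic term changes: ΔPIP = ΔVt / C = (545 − 460) / 47.9 = 1.775 cmH2O.
Original PIP = 460/47.9 + 14.4×0.5 + 14 = 30.803 cmH2O; new PIP = 30.803 + (1.775) = 32.578 cmH2O.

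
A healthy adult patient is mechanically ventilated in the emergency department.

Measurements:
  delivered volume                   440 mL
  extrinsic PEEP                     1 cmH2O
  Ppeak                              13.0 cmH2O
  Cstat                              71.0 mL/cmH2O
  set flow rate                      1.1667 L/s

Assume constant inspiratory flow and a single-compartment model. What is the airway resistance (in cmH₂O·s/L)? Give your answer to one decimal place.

Equation of motion (constant flow): PIP = Vt/C + R·V̇ + PEEP.
R·V̇ = PIP − Vt/C − PEEP = 13.0 − 440/71.0 − 1 = 13.0 − 6.197 − 1 = 5.803 cmH2O.
R = 5.803 / 1.1667 = 4.974 cmH2O·s/L.

5.0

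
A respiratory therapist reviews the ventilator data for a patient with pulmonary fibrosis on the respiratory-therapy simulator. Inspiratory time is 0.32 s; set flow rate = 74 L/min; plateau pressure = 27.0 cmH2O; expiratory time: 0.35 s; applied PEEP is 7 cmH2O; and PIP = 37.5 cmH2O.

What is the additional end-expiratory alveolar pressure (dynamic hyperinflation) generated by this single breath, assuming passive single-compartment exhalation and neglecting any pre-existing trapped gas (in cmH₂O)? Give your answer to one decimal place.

Flow: 74 L/min ÷ 60 = 1.2333 L/s.
Vt = flow × Ti = 1.2333 L/s × 0.32 s × 1000 mL/L = 394.66 mL.
R = (PIP − Pplat)/V̇ = (37.5 − 27.0) / 1.2333 = 10.5/1.2333 = 8.514 cmH2O·s/L.
C = Vt/(Pplat − PEEP) = 394.66 / (27.0 − 7) = 394.66/20.0 = 19.733 mL/cmH2O.
τ = R × C = 8.514 × 0.01973 L/cmH2O = 0.168 s.
Fraction remaining = e^(−Te/τ) = e^(−0.35/0.168) = 0.1245; trapped volume = 394.66 × 0.1245 = 49.135 mL.
Additional alveolar pressure from trapping ≈ V_trapped / C = 49.135 / 19.733 = 2.49 cmH2O.

2.5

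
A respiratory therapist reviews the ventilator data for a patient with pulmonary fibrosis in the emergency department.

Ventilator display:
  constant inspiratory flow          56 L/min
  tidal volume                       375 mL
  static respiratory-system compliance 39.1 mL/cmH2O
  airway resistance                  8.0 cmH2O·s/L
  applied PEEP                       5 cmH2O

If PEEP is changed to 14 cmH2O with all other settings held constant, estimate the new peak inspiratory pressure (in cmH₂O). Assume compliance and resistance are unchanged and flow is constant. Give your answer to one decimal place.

Flow: 56 L/min ÷ 60 = 0.9333 L/s.
PIP = Vt/C + R·V̇ + PEEP (constant-flow equation of motion).
Only the baseline term changes: ΔPIP = ΔPEEP = 14 − 5 = 9.0 cmH2O.
Original PIP = 375/39.1 + 8.0×0.9333 + 5 = 22.057 cmH2O; new PIP = 22.057 + (9.0) = 31.057 cmH2O.

31.1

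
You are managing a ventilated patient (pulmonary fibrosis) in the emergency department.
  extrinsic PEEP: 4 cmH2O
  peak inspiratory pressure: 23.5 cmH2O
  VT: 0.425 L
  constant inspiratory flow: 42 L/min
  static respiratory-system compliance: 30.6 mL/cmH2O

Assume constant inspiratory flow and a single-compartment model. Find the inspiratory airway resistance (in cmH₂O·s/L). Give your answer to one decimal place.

Flow: 42 L/min ÷ 60 = 0.7 L/s.
Equation of motion (constant flow): PIP = Vt/C + R·V̇ + PEEP.
R·V̇ = PIP − Vt/C − PEEP = 23.5 − 425/30.6 − 4 = 23.5 − 13.889 − 4 = 5.611 cmH2O.
R = 5.611 / 0.7 = 8.016 cmH2O·s/L.

8.0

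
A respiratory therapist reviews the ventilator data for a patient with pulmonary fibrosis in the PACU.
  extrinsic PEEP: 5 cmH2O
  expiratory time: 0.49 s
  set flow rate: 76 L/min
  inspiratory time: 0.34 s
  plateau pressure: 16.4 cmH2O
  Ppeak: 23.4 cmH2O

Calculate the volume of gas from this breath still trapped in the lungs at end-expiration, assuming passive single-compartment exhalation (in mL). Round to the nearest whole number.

41

Flow: 76 L/min ÷ 60 = 1.2667 L/s.
Vt = flow × Ti = 1.2667 L/s × 0.34 s × 1000 mL/L = 430.68 mL.
R = (PIP − Pplat)/V̇ = (23.4 − 16.4) / 1.2667 = 7.0/1.2667 = 5.526 cmH2O·s/L.
C = Vt/(Pplat − PEEP) = 430.68 / (16.4 − 5) = 430.68/11.4 = 37.779 mL/cmH2O.
τ = R × C = 5.526 × 0.03778 L/cmH2O = 0.2088 s.
Fraction remaining = e^(−Te/τ) = e^(−0.49/0.2088) = 0.09568.
Trapped volume = 430.68 × 0.09568 = 41.207 mL.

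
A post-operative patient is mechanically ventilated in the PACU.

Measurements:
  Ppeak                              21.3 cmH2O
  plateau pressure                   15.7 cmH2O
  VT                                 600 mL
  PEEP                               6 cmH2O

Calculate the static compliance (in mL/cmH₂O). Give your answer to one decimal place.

Cstat = Vt / (Pplat − PEEP) = 600 / (15.7 − 6) = 600 / 9.7 = 61.856 mL/cmH2O.

61.9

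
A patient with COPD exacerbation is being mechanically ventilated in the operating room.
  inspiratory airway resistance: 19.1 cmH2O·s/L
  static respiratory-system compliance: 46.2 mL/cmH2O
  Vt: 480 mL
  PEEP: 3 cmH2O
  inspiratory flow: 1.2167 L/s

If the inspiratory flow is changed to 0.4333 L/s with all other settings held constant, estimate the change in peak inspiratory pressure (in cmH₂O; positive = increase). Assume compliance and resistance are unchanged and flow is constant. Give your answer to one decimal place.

PIP = Vt/C + R·V̇ + PEEP (constant-flow equation of motion).
Only the resistive term changes: ΔPIP = R × ΔV̇ = 19.1 × (0.4333 − 1.2167) = 19.1 × -0.7834 = -14.963 cmH2O.

-15.0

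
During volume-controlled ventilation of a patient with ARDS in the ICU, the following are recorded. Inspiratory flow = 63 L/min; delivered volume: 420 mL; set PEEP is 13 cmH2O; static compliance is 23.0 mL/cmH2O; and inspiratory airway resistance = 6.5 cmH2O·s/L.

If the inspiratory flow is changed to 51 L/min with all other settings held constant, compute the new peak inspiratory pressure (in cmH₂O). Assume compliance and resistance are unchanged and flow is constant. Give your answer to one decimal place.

Flow: 63 L/min ÷ 60 = 1.05 L/s.
New flow: 51 L/min ÷ 60 = 0.85 L/s.
PIP = Vt/C + R·V̇ + PEEP (constant-flow equation of motion).
Only the resistive term changes: ΔPIP = R × ΔV̇ = 6.5 × (0.85 − 1.05) = 6.5 × -0.2 = -1.3 cmH2O.
Original PIP = 420/23.0 + 6.5×1.05 + 13 = 38.086 cmH2O; new PIP = 38.086 + (-1.3) = 36.786 cmH2O.

36.8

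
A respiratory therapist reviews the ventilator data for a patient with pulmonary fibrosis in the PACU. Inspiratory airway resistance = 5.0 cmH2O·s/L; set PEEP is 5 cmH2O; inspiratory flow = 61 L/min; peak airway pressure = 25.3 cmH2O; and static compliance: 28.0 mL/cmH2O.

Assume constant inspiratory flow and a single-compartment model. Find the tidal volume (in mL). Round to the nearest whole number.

Flow: 61 L/min ÷ 60 = 1.0167 L/s.
Equation of motion (constant flow): PIP = Vt/C + R·V̇ + PEEP.
Vt/C = PIP − R·V̇ − PEEP = 25.3 − 5.084 − 5 = 15.216 cmH2O.
Vt = C × 15.216 = 28.0 × 15.216 = 426.05 mL.

426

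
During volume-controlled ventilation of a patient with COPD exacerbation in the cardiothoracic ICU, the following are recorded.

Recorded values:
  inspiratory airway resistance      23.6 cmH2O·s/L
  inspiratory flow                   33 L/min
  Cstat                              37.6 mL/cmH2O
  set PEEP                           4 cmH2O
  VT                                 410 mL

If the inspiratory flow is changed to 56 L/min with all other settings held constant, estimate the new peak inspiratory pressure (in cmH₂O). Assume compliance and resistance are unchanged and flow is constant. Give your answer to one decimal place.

36.9

Flow: 33 L/min ÷ 60 = 0.55 L/s.
New flow: 56 L/min ÷ 60 = 0.9333 L/s.
PIP = Vt/C + R·V̇ + PEEP (constant-flow equation of motion).
Only the resistive term changes: ΔPIP = R × ΔV̇ = 23.6 × (0.9333 − 0.55) = 23.6 × 0.3833 = 9.046 cmH2O.
Original PIP = 410/37.6 + 23.6×0.55 + 4 = 27.884 cmH2O; new PIP = 27.884 + (9.046) = 36.93 cmH2O.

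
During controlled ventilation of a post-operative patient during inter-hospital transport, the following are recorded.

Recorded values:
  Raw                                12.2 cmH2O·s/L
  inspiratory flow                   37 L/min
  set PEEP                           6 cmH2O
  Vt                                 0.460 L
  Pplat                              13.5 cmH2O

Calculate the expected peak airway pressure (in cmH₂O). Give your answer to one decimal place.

21.0

Flow: 37 L/min ÷ 60 = 0.6167 L/s.
PIP = Pplat + Raw × flow = 13.5 + 12.2 × 0.6167 = 13.5 + 7.524 = 21.024 cmH2O.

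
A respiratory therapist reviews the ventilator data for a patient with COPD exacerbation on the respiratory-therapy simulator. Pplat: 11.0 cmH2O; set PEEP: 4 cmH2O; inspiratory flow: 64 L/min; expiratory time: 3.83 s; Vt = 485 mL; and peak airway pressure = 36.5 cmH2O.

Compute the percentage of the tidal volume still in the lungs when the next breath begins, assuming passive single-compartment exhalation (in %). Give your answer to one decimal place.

Flow: 64 L/min ÷ 60 = 1.0667 L/s.
R = (PIP − Pplat)/V̇ = (36.5 − 11.0) / 1.0667 = 25.5/1.0667 = 23.906 cmH2O·s/L.
C = Vt/(Pplat − PEEP) = 485.0 / (11.0 − 4) = 485.0/7.0 = 69.286 mL/cmH2O.
τ = R × C = 23.906 × 0.06929 L/cmH2O = 1.656 s.
Fraction remaining at end-expiration = e^(−Te/τ) = e^(−3.83/1.656) = 0.09898 → 9.898%.

9.9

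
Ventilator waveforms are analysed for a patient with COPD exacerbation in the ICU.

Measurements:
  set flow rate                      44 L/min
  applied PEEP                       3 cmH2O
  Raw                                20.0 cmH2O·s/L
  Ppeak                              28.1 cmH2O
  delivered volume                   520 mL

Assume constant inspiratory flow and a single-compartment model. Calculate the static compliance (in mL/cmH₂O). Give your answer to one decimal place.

Flow: 44 L/min ÷ 60 = 0.7333 L/s.
Equation of motion (constant flow): PIP = Vt/C + R·V̇ + PEEP.
Vt/C = PIP − R·V̇ − PEEP = 28.1 − 20.0×0.7333 − 3 = 28.1 − 14.666 − 3 = 10.434 cmH2O.
C = Vt / 10.434 = 520 / 10.434 = 49.837 mL/cmH2O.

49.8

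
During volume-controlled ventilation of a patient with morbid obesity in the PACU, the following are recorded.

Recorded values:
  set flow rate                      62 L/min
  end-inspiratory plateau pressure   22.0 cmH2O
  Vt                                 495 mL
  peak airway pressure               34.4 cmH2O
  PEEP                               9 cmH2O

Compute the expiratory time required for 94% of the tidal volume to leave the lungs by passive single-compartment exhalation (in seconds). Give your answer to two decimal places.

Flow: 62 L/min ÷ 60 = 1.0333 L/s.
R = (PIP − Pplat)/V̇ = (34.4 − 22.0) / 1.0333 = 12.4/1.0333 = 12.0 cmH2O·s/L.
C = Vt/(Pplat − PEEP) = 495.0 / (22.0 − 9) = 495.0/13.0 = 38.077 mL/cmH2O.
τ = R × C = 12.0 × 0.03808 L/cmH2O = 0.457 s.
t = −τ·ln(1 − 0.94) = −0.457·ln(0.06) = 1.286 s.

1.29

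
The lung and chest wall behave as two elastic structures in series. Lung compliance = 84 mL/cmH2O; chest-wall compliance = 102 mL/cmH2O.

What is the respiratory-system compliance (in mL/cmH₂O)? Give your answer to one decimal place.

Lung and chest wall are elastances in series: 1/Crs = 1/CL + 1/Ccw.
1/Crs = 1/84 + 1/102 = 0.02171.
Crs = 46.062 mL/cmH2O.

46.1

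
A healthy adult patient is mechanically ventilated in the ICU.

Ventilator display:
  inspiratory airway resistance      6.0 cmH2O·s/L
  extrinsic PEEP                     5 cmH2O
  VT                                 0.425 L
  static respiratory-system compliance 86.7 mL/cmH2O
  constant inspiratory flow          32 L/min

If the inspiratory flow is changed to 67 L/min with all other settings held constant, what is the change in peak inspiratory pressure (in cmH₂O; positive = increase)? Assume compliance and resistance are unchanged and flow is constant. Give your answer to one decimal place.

3.5

Flow: 32 L/min ÷ 60 = 0.5333 L/s.
New flow: 67 L/min ÷ 60 = 1.1167 L/s.
PIP = Vt/C + R·V̇ + PEEP (constant-flow equation of motion).
Only the resistive term changes: ΔPIP = R × ΔV̇ = 6.0 × (1.1167 − 0.5333) = 6.0 × 0.5834 = 3.5 cmH2O.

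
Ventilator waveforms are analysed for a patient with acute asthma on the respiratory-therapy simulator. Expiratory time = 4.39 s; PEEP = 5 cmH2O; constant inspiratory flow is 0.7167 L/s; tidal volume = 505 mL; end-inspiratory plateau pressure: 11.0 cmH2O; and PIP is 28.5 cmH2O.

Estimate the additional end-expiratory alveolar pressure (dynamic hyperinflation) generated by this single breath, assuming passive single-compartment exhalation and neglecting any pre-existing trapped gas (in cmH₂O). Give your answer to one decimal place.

0.7

R = (PIP − Pplat)/V̇ = (28.5 − 11.0) / 0.7167 = 17.5/0.7167 = 24.417 cmH2O·s/L.
C = Vt/(Pplat − PEEP) = 505.0 / (11.0 − 5) = 505.0/6.0 = 84.167 mL/cmH2O.
τ = R × C = 24.417 × 0.08417 L/cmH2O = 2.055 s.
Fraction remaining = e^(−Te/τ) = e^(−4.39/2.055) = 0.1181; trapped volume = 505.0 × 0.1181 = 59.641 mL.
Additional alveolar pressure from trapping ≈ V_trapped / C = 59.641 / 84.167 = 0.7086 cmH2O.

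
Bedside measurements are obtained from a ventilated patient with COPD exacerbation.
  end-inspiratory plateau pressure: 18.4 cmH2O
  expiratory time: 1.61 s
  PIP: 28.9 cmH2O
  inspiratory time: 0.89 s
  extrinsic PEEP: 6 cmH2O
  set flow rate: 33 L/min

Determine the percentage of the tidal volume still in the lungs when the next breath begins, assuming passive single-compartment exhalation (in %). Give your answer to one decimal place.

11.8

Flow: 33 L/min ÷ 60 = 0.55 L/s.
Vt = flow × Ti = 0.55 L/s × 0.89 s × 1000 mL/L = 489.5 mL.
R = (PIP − Pplat)/V̇ = (28.9 − 18.4) / 0.55 = 10.5/0.55 = 19.091 cmH2O·s/L.
C = Vt/(Pplat − PEEP) = 489.5 / (18.4 − 6) = 489.5/12.4 = 39.476 mL/cmH2O.
τ = R × C = 19.091 × 0.03948 L/cmH2O = 0.7537 s.
Fraction remaining at end-expiration = e^(−Te/τ) = e^(−1.61/0.7537) = 0.1181 → 11.81%.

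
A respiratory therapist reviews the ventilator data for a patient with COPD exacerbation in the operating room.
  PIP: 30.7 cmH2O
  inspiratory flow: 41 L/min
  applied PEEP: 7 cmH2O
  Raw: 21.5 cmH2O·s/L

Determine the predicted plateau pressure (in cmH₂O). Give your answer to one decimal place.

16.0

Flow: 41 L/min ÷ 60 = 0.6833 L/s.
Pplat = PIP − Raw × flow = 30.7 − 21.5 × 0.6833 = 30.7 − 14.691 = 16.009 cmH2O.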